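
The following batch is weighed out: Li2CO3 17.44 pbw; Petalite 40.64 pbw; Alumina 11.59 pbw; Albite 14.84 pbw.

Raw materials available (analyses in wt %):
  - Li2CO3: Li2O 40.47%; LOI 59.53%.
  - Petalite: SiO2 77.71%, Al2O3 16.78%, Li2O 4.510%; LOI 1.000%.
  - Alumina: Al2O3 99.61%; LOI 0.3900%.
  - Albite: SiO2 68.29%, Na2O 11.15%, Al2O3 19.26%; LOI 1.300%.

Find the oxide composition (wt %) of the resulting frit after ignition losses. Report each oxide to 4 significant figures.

Working values are shown (rounded to four significant figures) in the printout — the working math carries exact precision through the solve. Every reported figure is rounded a single time. Derived quantities, which include the yield, totals, glass mass, ignition loss, four oxide percentages, are recomputed at exact precision, as quoted within problem or answer, from the batch weights per 73.48 pbw of glass.
Oxide masses out of the charge:
  SiO2: 40.64·0.7771 + 14.84·0.6829 = 41.72 pbw
  Na2O: 14.84·0.1115 = 1.655 pbw
  Al2O3: 40.64·0.1678 + 11.59·0.9961 + 14.84·0.1926 = 21.22 pbw
  Li2O: 17.44·0.4047 + 40.64·0.04510 = 8.891 pbw
LOI: 17.44·0.5953 + 40.64·0.01000 + 11.59·0.003900 + 14.84·0.01300 = 11.03 pbw
Resulting glass, batch − LOI: 84.51 − 11.03 = 73.48 pbw (consistent with Σ oxide mass)
wt %: oxide over glass, times 100

Glass mass = 73.48 pbw (batch 84.51 − LOI 11.03).
Composition: SiO2 56.77%, Na2O 2.252%, Al2O3 28.88%, Li2O 12.10%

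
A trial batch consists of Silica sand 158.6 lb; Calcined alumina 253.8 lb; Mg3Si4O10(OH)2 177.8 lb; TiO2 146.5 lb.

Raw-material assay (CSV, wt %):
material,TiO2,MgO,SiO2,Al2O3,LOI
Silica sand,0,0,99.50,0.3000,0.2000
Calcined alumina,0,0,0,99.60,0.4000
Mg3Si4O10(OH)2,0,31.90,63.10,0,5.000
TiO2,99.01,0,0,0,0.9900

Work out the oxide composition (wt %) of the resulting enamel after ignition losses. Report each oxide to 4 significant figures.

Glass mass = 725.0 lb (batch 736.7 − LOI 11.67).
Composition: TiO2 20.01%, MgO 7.823%, SiO2 37.24%, Al2O3 34.93%

Intermediates are displayed rounded off to 4 significant figures when written out — every computation maintains exact precision from first step to last — a single rounding completes each reported figure — all derived quantities, including glass mass, ignition loss, the totals, the yield, four oxide percentages, are computed starting from the weights for 725.0 lb of glass in full precision, exactly as shown in either problem or answer.
Per-oxide mass from batch:
  TiO2: 146.5·0.9901 = 145.0 lb
  MgO: 177.8·0.3190 = 56.72 lb
  SiO2: 158.6·0.9950 + 177.8·0.6310 = 270.0 lb
  Al2O3: 158.6·0.003000 + 253.8·0.9960 = 253.3 lb
LOI: 158.6·0.002000 + 253.8·0.004000 + 177.8·0.05000 + 146.5·0.009900 = 11.67 lb
Glass = total batch minus LOI = 736.7 − 11.67 = 725.0 lb (consistent with Σ oxide mass)
each wt % is 100 × oxide ÷ glass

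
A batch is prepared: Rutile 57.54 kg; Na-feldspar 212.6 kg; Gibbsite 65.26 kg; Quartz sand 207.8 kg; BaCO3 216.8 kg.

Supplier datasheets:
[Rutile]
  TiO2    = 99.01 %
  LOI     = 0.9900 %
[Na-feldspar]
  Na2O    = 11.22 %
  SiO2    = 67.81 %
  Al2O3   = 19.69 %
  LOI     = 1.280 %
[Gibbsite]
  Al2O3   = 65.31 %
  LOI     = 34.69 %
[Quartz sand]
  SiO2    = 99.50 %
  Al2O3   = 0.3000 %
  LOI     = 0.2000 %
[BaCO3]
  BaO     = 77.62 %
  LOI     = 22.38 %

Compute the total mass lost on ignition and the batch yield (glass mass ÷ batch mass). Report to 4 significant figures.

LOI loss = 74.87 kg; glass = 685.1 kg; yield = 90.15%

Values along the way are printed with 4-significant-digit rounding in the working. Each numeric step carries exact precision throughout; a single rounding finalizes each reported value; derived quantities, which include the yield, LOI, totals, the five compositions, net glass mass, are re-derived in exact precision, as they appear in the problem or the answer, from the batch weights for 685.1 kg of glass.
Material-by-material LOI:
  Rutile: 57.54 × 0.009900 = 0.5696 kg
  Na-feldspar: 212.6 × 0.01280 = 2.721 kg
  Gibbsite: 65.26 × 0.3469 = 22.64 kg
  Quartz sand: 207.8 × 0.002000 = 0.4156 kg
  BaCO3: 216.8 × 0.2238 = 48.52 kg
Total LOI = 74.87 kg
Glass = batch − LOI = 760.0 − 74.87 = 685.1 kg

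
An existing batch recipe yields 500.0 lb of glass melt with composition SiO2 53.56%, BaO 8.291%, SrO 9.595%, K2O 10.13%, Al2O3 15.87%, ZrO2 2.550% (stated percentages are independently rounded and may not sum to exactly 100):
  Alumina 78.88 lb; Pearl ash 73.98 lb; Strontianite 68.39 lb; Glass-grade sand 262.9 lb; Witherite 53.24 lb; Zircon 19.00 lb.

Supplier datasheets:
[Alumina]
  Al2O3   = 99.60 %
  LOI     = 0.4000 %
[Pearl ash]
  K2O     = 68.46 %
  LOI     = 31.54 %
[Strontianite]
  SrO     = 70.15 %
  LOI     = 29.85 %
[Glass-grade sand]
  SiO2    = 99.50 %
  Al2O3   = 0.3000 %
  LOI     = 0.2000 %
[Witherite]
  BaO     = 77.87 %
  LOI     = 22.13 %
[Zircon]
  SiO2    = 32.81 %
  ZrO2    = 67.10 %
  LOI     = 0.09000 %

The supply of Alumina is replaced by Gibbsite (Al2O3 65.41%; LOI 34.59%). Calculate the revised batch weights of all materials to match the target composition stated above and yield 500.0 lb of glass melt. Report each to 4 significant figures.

The whole derivation runs at full precision through every step. The intermediate values are displayed (rounded to 4 significant digits) between the steps. A single rounding finalizes every reported figure — the derived quantities, which include net glass mass, totals, six oxide percentages, ignition loss, yield, are computed at full precision, as quoted within question or answer, from the weighed amounts on 500.0 lb of glass.
Target oxide masses per 500.0 lb glass melt:
  SiO2: 53.56% × 500.0 = 267.8 lb
  BaO: 8.291% × 500.0 = 41.46 lb
  SrO: 9.595% × 500.0 = 47.98 lb
  K2O: 10.13% × 500.0 = 50.65 lb
  Al2O3: 15.87% × 500.0 = 79.35 lb
  ZrO2: 2.550% × 500.0 = 12.75 lb
Checking each oxide sum from the weights as reported, relative to the basis at hand (summed amounts equal target values once rounding is allowed for):
  SiO2: 262.9·0.9950 + 19.00·0.3281 = 267.8 lb (target 267.8 lb)
  BaO: 53.24·0.7787 = 41.46 lb (target 41.46 lb)
  SrO: 68.39·0.7015 = 47.98 lb (target 47.98 lb)
  K2O: 73.98·0.6846 = 50.65 lb (target 50.65 lb)
  Al2O3: 120.1·0.6541 + 262.9·0.003000 = 79.35 lb (target 79.35 lb)
  ZrO2: 19.00·0.6710 = 12.75 lb (target 12.75 lb)
Mass balance on the glass: the batch minus its LOI: 500.0 lb (the targets, summed, come to 500.0 lb; the stated basis being 500.0 lb — rounding explains the deltas).
Summing the batch: Σ batch = 597.6 lb; ignition loss, Σ(batch × LOI) = 97.62 lb; yield, glass over the total, = 83.67%.

Revised batch per 500.0 lb glass melt:
  Gibbsite: 120.1 lb
  Pearl ash: 73.98 lb
  Strontianite: 68.39 lb
  Glass-grade sand: 262.9 lb
  Witherite: 53.24 lb
  Zircon: 19.00 lb
Total batch = 597.6 lb; LOI loss = 97.62 lb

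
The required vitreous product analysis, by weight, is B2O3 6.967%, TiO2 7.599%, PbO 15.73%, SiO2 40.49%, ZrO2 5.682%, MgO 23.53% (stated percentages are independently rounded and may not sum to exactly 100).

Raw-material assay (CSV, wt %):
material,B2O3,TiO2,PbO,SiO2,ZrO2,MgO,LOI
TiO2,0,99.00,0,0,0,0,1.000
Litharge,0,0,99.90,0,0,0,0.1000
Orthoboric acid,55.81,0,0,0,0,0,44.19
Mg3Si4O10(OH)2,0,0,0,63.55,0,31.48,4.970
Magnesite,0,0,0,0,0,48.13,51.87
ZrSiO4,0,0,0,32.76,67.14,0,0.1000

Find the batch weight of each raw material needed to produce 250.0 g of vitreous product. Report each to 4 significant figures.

Batch per 250.0 g vitreous product:
  TiO2: 19.19 g
  Litharge: 39.36 g
  Orthoboric acid: 31.21 g
  Mg3Si4O10(OH)2: 148.4 g
  Magnesite: 25.17 g
  ZrSiO4: 21.16 g
Total batch = 284.5 g; LOI loss = 34.48 g; yield = 87.88%

Mid-chain values are shown rounded off to 4 significant digits in the working; each numeric step carries full float precision at all times. Every reported number undergoes a single rounding — derived quantities (LOI, totals, the yield, net glass mass, six oxide percentages) are re-derived using the weight values for 250.0 g of glass in full float precision, exactly as printed in either problem or answer.
Oxide-by-oxide targets in 250.0 g vitreous product:
  B2O3: 6.967% × 250.0 = 17.42 g
  TiO2: 7.599% × 250.0 = 19.00 g
  PbO: 15.73% × 250.0 = 39.33 g
  SiO2: 40.49% × 250.0 = 101.2 g
  ZrO2: 5.682% × 250.0 = 14.20 g
  MgO: 23.53% × 250.0 = 58.82 g
Oxide-by-oxide audit from the weights as reported, per the basis as stated (each sum matches its target mass modulo rounding of the values):
  B2O3: 31.21·0.5581 = 17.42 g (target 17.42 g)
  TiO2: 19.19·0.9900 = 19.00 g (target 19.00 g)
  PbO: 39.36·0.9990 = 39.32 g (target 39.33 g)
  SiO2: 148.4·0.6355 + 21.16·0.3276 = 101.2 g (target 101.2 g)
  ZrO2: 21.16·0.6714 = 14.21 g (target 14.20 g)
  MgO: 148.4·0.3148 + 25.17·0.4813 = 58.83 g (target 58.82 g)
Auditing the glass mass value: net batch after ignition = 250.0 g (the targets, summed, come to 250.0 g; versus the stated basis of 250.0 g — rounding explains the deltas).
Adding the batch up: Σ batch = 284.5 g; the LOI term Σ batch·LOI equals 34.48 g; yield, glass over the total, = 87.88%.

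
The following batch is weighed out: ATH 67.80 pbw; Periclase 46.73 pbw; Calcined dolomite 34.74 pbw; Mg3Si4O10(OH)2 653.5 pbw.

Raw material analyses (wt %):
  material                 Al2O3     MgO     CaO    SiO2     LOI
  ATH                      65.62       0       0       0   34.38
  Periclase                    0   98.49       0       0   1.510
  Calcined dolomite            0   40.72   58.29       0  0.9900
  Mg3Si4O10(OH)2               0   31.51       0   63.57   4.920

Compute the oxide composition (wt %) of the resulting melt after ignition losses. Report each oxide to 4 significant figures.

Glass mass = 746.3 pbw (batch 802.8 − LOI 56.51).
Composition: Al2O3 5.962%, MgO 35.66%, CaO 2.714%, SiO2 55.67%

Intermediates are displayed rounded to four significant digits when written out. Every computation keeps full precision at each step. Each reported result is rounded exactly once. Derived quantities, including the totals, the four compositions, glass mass, yield, ignition loss, are rebuilt from the weighed amounts per 746.3 pbw of glass in exact precision exactly as shown in either problem or answer.
Delivered oxide masses:
  Al2O3: 67.80·0.6562 = 44.49 pbw
  MgO: 46.73·0.9849 + 34.74·0.4072 + 653.5·0.3151 = 266.1 pbw
  CaO: 34.74·0.5829 = 20.25 pbw
  SiO2: 653.5·0.6357 = 415.4 pbw
LOI: 67.80·0.3438 + 46.73·0.01510 + 34.74·0.009900 + 653.5·0.04920 = 56.51 pbw
The glass mass, total less LOI, = 802.8 − 56.51 = 746.3 pbw (= the summed oxide contributions)
oxide / glass × 100 gives the wt %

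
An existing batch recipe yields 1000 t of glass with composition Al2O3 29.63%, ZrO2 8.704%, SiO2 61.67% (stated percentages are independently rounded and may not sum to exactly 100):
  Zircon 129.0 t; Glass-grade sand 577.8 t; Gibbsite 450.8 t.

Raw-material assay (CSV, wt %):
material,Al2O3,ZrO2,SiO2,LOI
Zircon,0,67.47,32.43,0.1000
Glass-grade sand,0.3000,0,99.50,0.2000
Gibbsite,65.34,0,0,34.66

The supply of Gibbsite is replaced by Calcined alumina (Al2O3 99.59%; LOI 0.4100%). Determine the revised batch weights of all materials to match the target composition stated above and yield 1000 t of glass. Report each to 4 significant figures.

In-progress results are displayed rounded to 4 significant figures between the steps; the working math carries exact precision at all times. Every reported number is rounded just once — the derived quantities, including net glass mass, LOI, three oxide percentages, the yield, totals, are carried from the weighed amounts at 1000 t of glass in full float precision, as written in question or answer.
The oxide mass targets at 1000 t glass:
  Al2O3: 29.63% × 1000 = 296.3 t
  ZrO2: 8.704% × 1000 = 87.04 t
  SiO2: 61.67% × 1000 = 616.7 t
Verifying the oxide balance using the reported weights, under the basis named above (every target is met by its sum exact up to rounding of places):
  Al2O3: 577.8·0.003000 + 295.8·0.9959 = 296.3 t (target 296.3 t)
  ZrO2: 129.0·0.6747 = 87.04 t (target 87.04 t)
  SiO2: 129.0·0.3243 + 577.8·0.9950 = 616.7 t (target 616.7 t)
Glass-mass sanity pass: net batch after ignition = 1000 t (oxide target masses add up to 1000 t; stated basis 1000 t — gaps are rounding artifacts).
Total batch = Σ batch = 1003 t; the LOI term Σ batch·LOI equals 2.497 t; yield: glass divided by total = 99.75%.

Revised batch per 1000 t glass:
  Zircon: 129.0 t
  Glass-grade sand: 577.8 t
  Calcined alumina: 295.8 t
Total batch = 1003 t; LOI loss = 2.497 t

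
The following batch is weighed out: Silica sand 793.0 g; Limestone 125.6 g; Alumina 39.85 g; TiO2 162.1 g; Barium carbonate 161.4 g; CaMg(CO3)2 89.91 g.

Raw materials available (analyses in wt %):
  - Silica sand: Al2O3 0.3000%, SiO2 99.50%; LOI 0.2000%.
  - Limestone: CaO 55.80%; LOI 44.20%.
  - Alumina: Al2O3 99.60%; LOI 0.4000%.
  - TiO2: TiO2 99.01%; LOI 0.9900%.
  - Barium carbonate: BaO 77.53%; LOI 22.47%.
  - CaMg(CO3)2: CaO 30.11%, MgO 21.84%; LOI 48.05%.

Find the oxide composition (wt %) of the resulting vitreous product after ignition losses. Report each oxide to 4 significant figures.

Glass mass = 1234 g (batch 1372 − LOI 138.3).
Composition: Al2O3 3.411%, SiO2 63.97%, TiO2 13.01%, BaO 10.14%, CaO 7.876%, MgO 1.592%

The intermediate values are printed (rounded to four significant figures) at each printed step. Each numeric step maintains exact precision at each step. Every reported value is rounded just once. All derived quantities, which include net glass mass, the six compositions, totals, ignition loss, the yield, are recomputed in full precision, exactly as printed in the problem or the answer, from the weighed amounts on 1234 g of glass.
Oxide-by-oxide delivered mass:
  Al2O3: 793.0·0.003000 + 39.85·0.9960 = 42.07 g
  SiO2: 793.0·0.9950 = 789.0 g
  TiO2: 162.1·0.9901 = 160.5 g
  BaO: 161.4·0.7753 = 125.1 g
  CaO: 125.6·0.5580 + 89.91·0.3011 = 97.16 g
  MgO: 89.91·0.2184 = 19.64 g
LOI: 793.0·0.002000 + 125.6·0.4420 + 39.85·0.004000 + 162.1·0.009900 + 161.4·0.2247 + 89.91·0.4805 = 138.3 g
Resulting glass, batch − LOI: 1372 − 138.3 = 1234 g (matching Σ of the oxides)
wt %: oxide over glass, times 100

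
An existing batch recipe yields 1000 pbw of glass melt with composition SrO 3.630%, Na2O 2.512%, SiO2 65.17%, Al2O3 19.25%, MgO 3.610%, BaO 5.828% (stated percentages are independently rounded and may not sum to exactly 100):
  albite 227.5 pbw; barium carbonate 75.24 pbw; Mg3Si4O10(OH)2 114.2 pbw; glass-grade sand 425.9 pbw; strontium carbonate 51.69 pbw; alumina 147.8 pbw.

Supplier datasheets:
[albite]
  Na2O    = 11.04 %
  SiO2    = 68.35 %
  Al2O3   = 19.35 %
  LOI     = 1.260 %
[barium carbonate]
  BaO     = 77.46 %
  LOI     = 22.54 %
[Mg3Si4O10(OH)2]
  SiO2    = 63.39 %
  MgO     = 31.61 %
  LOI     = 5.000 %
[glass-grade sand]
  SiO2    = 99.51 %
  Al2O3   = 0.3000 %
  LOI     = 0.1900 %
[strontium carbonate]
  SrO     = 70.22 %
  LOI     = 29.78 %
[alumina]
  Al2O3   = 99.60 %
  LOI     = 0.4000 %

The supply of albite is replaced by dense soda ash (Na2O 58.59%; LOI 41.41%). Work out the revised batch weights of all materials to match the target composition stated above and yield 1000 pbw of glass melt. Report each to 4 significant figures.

Revised batch per 1000 pbw glass melt:
  dense soda ash: 42.87 pbw
  barium carbonate: 75.24 pbw
  Mg3Si4O10(OH)2: 114.2 pbw
  glass-grade sand: 582.2 pbw
  strontium carbonate: 51.69 pbw
  alumina: 191.5 pbw
Total batch = 1058 pbw; LOI loss = 57.69 pbw

Exact precision is kept in all steps — values along the way are shown rounded off to 4 significant figures in the working — a single rounding finalizes each reported number — derived quantities (yield, six oxide percentages, totals, ignition loss, glass mass) are computed at full float precision using the weight values at 1000 pbw of glass, exactly as shown in question or answer.
Target masses of each oxide per 1000 pbw glass melt:
  SrO: 3.630% × 1000 = 36.30 pbw
  Na2O: 2.512% × 1000 = 25.12 pbw
  SiO2: 65.17% × 1000 = 651.7 pbw
  Al2O3: 19.25% × 1000 = 192.5 pbw
  MgO: 3.610% × 1000 = 36.10 pbw
  BaO: 5.828% × 1000 = 58.28 pbw
Checking each oxide sum given the weights on record, on the stated basis (target by target, the sums agree once rounding is allowed for):
  SrO: 51.69·0.7022 = 36.30 pbw (target 36.30 pbw)
  Na2O: 42.87·0.5859 = 25.12 pbw (target 25.12 pbw)
  SiO2: 114.2·0.6339 + 582.2·0.9951 = 651.7 pbw (target 651.7 pbw)
  Al2O3: 582.2·0.003000 + 191.5·0.9960 = 192.5 pbw (target 192.5 pbw)
  MgO: 114.2·0.3161 = 36.10 pbw (target 36.10 pbw)
  BaO: 75.24·0.7746 = 58.28 pbw (target 58.28 pbw)
The glass-mass cross-check: the batch minus its LOI: 1000 pbw (per-oxide target masses sum to 1000 pbw; the stated basis being 1000 pbw — a pure rounding effect).
Batch total: Σ batch = 1058 pbw; the LOI term Σ batch·LOI equals 57.69 pbw; glass ÷ batch gives a yield of 94.55%.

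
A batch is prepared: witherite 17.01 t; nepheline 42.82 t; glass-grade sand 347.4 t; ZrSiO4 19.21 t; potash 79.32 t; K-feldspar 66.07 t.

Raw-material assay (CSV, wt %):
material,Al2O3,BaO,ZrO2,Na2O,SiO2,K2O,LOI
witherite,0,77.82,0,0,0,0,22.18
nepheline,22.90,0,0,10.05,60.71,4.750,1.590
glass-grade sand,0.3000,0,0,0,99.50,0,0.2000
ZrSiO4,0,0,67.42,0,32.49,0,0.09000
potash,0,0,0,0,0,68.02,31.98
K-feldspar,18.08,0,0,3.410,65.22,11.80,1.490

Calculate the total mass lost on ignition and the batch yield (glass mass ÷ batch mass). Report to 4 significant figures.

LOI loss = 31.52 t; glass = 540.3 t; yield = 94.49%

All arithmetic keeps exact precision in all steps. Working values are displayed rounded to 4 significant digits. Every reported number includes exactly one rounding — all derived quantities are recomputed starting from the weights at 540.3 t of glass in exact precision (the totals, the yield, glass mass, ignition loss, the six compositions) as written in the problem or answer text.
Material-by-material LOI:
  witherite: 17.01 × 0.2218 = 3.773 t
  nepheline: 42.82 × 0.01590 = 0.6808 t
  glass-grade sand: 347.4 × 0.002000 = 0.6948 t
  ZrSiO4: 19.21 × 9.000e-04 = 0.01729 t
  potash: 79.32 × 0.3198 = 25.37 t
  K-feldspar: 66.07 × 0.01490 = 0.9844 t
Total LOI = 31.52 t
Glass = batch − LOI = 571.8 − 31.52 = 540.3 t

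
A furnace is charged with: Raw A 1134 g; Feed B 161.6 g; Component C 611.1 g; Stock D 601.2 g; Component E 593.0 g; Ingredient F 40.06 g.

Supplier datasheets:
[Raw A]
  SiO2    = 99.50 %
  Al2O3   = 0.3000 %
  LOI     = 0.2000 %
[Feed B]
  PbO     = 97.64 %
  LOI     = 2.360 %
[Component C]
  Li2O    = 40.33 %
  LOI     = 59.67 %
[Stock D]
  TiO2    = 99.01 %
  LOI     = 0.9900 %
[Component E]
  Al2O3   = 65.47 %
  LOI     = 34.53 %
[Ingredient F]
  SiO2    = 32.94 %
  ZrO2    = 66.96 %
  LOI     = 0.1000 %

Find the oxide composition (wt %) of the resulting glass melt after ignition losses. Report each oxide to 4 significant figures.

Glass mass = 2559 g (batch 3141 − LOI 581.5).
Composition: SiO2 44.60%, Li2O 9.629%, ZrO2 1.048%, TiO2 23.26%, PbO 6.165%, Al2O3 15.30%

All internal work maintains full float precision end to end. Mid-chain values are printed (rounded to 4 significant digits) within the worked lines; every reported number carries a single rounding; all derived quantities are carried starting from the weights at 2559 g of glass in exact precision (the totals, yield, net glass mass, LOI, the six compositions), exactly as printed in problem or answer.
Mass of each oxide from the mix:
  SiO2: 1134·0.9950 + 40.06·0.3294 = 1142 g
  Li2O: 611.1·0.4033 = 246.5 g
  ZrO2: 40.06·0.6696 = 26.82 g
  TiO2: 601.2·0.9901 = 595.2 g
  PbO: 161.6·0.9764 = 157.8 g
  Al2O3: 1134·0.003000 + 593.0·0.6547 = 391.6 g
LOI: 1134·0.002000 + 161.6·0.02360 + 611.1·0.5967 + 601.2·0.009900 + 593.0·0.3453 + 40.06·0.001000 = 581.5 g
Glass = total batch minus LOI = 3141 − 581.5 = 2559 g (consistent with Σ oxide mass)
each oxide over glass, ×100, is wt %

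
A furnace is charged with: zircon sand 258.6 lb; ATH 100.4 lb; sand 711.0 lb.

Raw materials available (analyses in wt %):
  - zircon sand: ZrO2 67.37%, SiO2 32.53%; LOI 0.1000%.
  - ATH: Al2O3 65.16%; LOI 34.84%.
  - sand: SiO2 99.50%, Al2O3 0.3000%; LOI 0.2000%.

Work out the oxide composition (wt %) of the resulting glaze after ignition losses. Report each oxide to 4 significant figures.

Glass mass = 1033 lb (batch 1070 − LOI 36.66).
Composition: ZrO2 16.86%, SiO2 76.60%, Al2O3 6.537%

Working values are printed, rounded to 4 significant digits, on the page — the working math keeps exact precision through every step — each reported result is rounded only once — all derived quantities, including three oxide percentages, the yield, glass mass, totals, ignition loss, are computed from the weighed amounts for 1033 lb of glass in full precision, precisely as stated by the question or the answer.
Oxide masses out of the charge:
  ZrO2: 258.6·0.6737 = 174.2 lb
  SiO2: 258.6·0.3253 + 711.0·0.9950 = 791.6 lb
  Al2O3: 100.4·0.6516 + 711.0·0.003000 = 67.55 lb
LOI: 258.6·0.001000 + 100.4·0.3484 + 711.0·0.002000 = 36.66 lb
The glass mass, total less LOI, = 1070 − 36.66 = 1033 lb (the oxide masses sum to this)
percent share: oxide ÷ glass, ×100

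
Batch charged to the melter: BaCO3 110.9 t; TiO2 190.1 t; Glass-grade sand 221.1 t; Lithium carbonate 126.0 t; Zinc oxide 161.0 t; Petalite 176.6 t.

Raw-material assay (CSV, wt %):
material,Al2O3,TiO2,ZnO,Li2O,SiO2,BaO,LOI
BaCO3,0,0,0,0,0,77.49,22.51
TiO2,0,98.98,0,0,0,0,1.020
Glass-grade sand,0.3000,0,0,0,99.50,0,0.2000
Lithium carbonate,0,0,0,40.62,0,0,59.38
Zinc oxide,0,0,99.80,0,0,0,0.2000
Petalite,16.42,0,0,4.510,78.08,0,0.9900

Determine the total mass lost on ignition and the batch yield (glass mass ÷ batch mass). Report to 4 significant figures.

LOI loss = 104.2 t; glass = 881.5 t; yield = 89.43%

The intermediate values are displayed (rounded to four significant digits) within the worked lines; all arithmetic maintains full precision from start to finish. Each reported result includes exactly one rounding — the derived quantities are re-derived in full float precision (yield, the totals, the six compositions, net glass mass, ignition loss) from the batch weights per 881.5 t of glass, as they appear in either problem or answer.
Ignition loss by material:
  BaCO3: 110.9 × 0.2251 = 24.96 t
  TiO2: 190.1 × 0.01020 = 1.939 t
  Glass-grade sand: 221.1 × 0.002000 = 0.4422 t
  Lithium carbonate: 126.0 × 0.5938 = 74.82 t
  Zinc oxide: 161.0 × 0.002000 = 0.3220 t
  Petalite: 176.6 × 0.009900 = 1.748 t
Total LOI = 104.2 t
Glass = batch − LOI = 985.7 − 104.2 = 881.5 t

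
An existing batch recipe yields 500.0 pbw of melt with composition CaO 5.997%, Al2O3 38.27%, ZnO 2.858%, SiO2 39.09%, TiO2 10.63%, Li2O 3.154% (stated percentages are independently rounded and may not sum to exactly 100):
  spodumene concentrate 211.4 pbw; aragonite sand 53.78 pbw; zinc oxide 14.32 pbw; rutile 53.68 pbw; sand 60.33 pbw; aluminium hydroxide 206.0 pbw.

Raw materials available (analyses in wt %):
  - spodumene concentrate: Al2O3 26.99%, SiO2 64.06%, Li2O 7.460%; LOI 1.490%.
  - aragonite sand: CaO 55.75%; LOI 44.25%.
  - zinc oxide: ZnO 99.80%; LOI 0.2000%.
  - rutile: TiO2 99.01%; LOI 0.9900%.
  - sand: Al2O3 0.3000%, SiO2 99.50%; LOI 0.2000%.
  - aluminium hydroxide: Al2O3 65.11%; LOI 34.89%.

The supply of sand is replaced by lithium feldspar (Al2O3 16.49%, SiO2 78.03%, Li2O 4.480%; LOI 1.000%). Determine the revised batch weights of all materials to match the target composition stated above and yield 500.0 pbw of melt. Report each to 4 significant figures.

Revised batch per 500.0 pbw melt:
  spodumene concentrate: 120.3 pbw
  aragonite sand: 53.78 pbw
  zinc oxide: 14.32 pbw
  rutile: 53.68 pbw
  lithium feldspar: 151.7 pbw
  aluminium hydroxide: 205.6 pbw
Total batch = 599.4 pbw; LOI loss = 99.40 pbw

In-progress results are rounded off to 4 significant figures when displayed. Each numeric step keeps exact precision throughout; each reported number is rounded exactly once — the derived quantities, including the yield, net glass mass, six oxide percentages, ignition loss, the totals, are rebuilt using the weight values at 500.0 pbw of glass at full float precision as quoted within either problem or answer.
Oxide-by-oxide targets in 500.0 pbw melt:
  CaO: 5.997% × 500.0 = 29.98 pbw
  Al2O3: 38.27% × 500.0 = 191.4 pbw
  ZnO: 2.858% × 500.0 = 14.29 pbw
  SiO2: 39.09% × 500.0 = 195.4 pbw
  TiO2: 10.63% × 500.0 = 53.15 pbw
  Li2O: 3.154% × 500.0 = 15.77 pbw
Sums-versus-targets review from the weights as reported, versus the basis set out (delivered sums recover each target given rounding of the digits):
  CaO: 53.78·0.5575 = 29.98 pbw (target 29.98 pbw)
  Al2O3: 120.3·0.2699 + 151.7·0.1649 + 205.6·0.6511 = 191.4 pbw (target 191.4 pbw)
  ZnO: 14.32·0.9980 = 14.29 pbw (target 14.29 pbw)
  SiO2: 120.3·0.6406 + 151.7·0.7803 = 195.4 pbw (target 195.4 pbw)
  TiO2: 53.68·0.9901 = 53.15 pbw (target 53.15 pbw)
  Li2O: 120.3·0.07460 + 151.7·0.04480 = 15.77 pbw (target 15.77 pbw)
Glass mass check: whole batch net of LOI = 500.0 pbw (per-oxide target masses sum to 500.0 pbw; the stated basis being 500.0 pbw — deltas are rounding alone).
Batch grand total — Σ batch = 599.4 pbw; LOI loss = Σ batch·LOI = 99.40 pbw; yield, glass over the total, = 83.42%.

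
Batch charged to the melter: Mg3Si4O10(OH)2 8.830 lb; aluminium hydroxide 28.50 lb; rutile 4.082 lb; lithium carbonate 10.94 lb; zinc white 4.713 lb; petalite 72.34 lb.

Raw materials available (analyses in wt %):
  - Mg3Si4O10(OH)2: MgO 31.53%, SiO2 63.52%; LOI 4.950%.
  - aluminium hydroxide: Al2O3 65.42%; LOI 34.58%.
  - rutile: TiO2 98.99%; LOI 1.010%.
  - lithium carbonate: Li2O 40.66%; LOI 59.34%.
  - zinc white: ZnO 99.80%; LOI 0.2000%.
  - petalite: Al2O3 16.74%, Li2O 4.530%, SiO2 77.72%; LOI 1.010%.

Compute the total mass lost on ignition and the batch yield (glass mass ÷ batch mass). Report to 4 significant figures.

LOI loss = 17.57 lb; glass = 111.8 lb; yield = 86.43%

The whole derivation holds full float precision from start to finish — working values are displayed with 4-significant-figure rounding as written. Every reported result undergoes a single rounding; the derived quantities are rebuilt using the weight values at 111.8 lb of glass in exact precision (the six compositions, the yield, net glass mass, LOI, the totals), as they appear in either problem or answer.
Material-by-material LOI:
  Mg3Si4O10(OH)2: 8.830 × 0.04950 = 0.4371 lb
  aluminium hydroxide: 28.50 × 0.3458 = 9.855 lb
  rutile: 4.082 × 0.01010 = 0.04123 lb
  lithium carbonate: 10.94 × 0.5934 = 6.492 lb
  zinc white: 4.713 × 0.002000 = 0.009426 lb
  petalite: 72.34 × 0.01010 = 0.7306 lb
Total LOI = 17.57 lb
Glass = batch − LOI = 129.4 − 17.57 = 111.8 lb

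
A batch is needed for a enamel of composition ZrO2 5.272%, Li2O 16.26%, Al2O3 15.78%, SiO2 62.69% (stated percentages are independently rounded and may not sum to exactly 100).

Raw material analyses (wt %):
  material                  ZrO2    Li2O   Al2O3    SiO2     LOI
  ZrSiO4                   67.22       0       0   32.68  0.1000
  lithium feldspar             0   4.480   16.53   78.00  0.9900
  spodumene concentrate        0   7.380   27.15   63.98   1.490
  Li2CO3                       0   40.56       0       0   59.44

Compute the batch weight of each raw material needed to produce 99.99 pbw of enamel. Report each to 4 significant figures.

Batch per 99.99 pbw enamel:
  ZrSiO4: 7.842 pbw
  lithium feldspar: 58.75 pbw
  spodumene concentrate: 22.35 pbw
  Li2CO3: 29.53 pbw
Total batch = 118.5 pbw; LOI loss = 18.48 pbw; yield = 84.41%

Mid-chain values appear, rounded to four significant digits, alongside each step — all arithmetic holds full precision from first step to last — a single rounding yields each reported number. All derived quantities (totals, ignition loss, the yield, four oxide percentages, net glass mass) are computed starting from the weights on 99.99 pbw of glass in exact precision, as written in question or answer.
Oxide mass targets, per 99.99 pbw enamel:
  ZrO2: 5.272% × 99.99 = 5.271 pbw
  Li2O: 16.26% × 99.99 = 16.26 pbw
  Al2O3: 15.78% × 99.99 = 15.78 pbw
  SiO2: 62.69% × 99.99 = 62.68 pbw
Per-oxide balance check on the weights just shown, on the stated basis (sum by sum, the targets are met up to rounding of the answer):
  ZrO2: 7.842·0.6722 = 5.271 pbw (target 5.271 pbw)
  Li2O: 58.75·0.04480 + 22.35·0.07380 + 29.53·0.4056 = 16.26 pbw (target 16.26 pbw)
  Al2O3: 58.75·0.1653 + 22.35·0.2715 = 15.78 pbw (target 15.78 pbw)
  SiO2: 7.842·0.3268 + 58.75·0.7800 + 22.35·0.6398 = 62.69 pbw (target 62.68 pbw)
Glass-mass closure: batch total minus LOI = 100.0 pbw (oxide target masses add up to 99.99 pbw; stated basis 99.99 pbw — differing by rounding only).
Summing the batch: Σ batch = 118.5 pbw; LOI loss = Σ batch·LOI = 18.48 pbw; glass ÷ batch gives a yield of 84.41%.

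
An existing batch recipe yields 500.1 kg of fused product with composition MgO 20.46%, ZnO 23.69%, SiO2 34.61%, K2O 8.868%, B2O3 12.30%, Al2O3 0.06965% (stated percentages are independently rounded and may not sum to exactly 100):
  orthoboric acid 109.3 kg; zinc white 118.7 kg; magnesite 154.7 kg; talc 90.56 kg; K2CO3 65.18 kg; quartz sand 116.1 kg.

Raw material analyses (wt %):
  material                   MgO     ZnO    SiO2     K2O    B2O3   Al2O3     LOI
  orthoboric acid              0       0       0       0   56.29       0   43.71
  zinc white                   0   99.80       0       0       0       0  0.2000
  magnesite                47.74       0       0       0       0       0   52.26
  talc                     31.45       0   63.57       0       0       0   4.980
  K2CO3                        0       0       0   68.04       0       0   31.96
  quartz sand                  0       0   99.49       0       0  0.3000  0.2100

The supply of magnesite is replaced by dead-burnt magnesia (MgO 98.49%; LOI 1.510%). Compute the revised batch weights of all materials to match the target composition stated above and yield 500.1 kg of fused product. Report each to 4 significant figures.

The whole derivation runs at full float precision in every operation; mid-chain values are displayed (rounded to 4 significant figures) alongside each step; a single rounding completes each reported number — derived quantities are recomputed from the weighed amounts per 500.1 kg of glass in exact precision (ignition loss, yield, net glass mass, the totals, six oxide percentages) exactly as printed in the problem or the answer.
Per-oxide target masses for 500.1 kg fused product:
  MgO: 20.46% × 500.1 = 102.3 kg
  ZnO: 23.69% × 500.1 = 118.5 kg
  SiO2: 34.61% × 500.1 = 173.1 kg
  K2O: 8.868% × 500.1 = 44.35 kg
  B2O3: 12.30% × 500.1 = 61.51 kg
  Al2O3: 0.06965% × 500.1 = 0.3483 kg
A balance pass over the oxides, given the weights on record, relative to the basis at hand (sums match the target masses modulo rounding of the values):
  MgO: 74.97·0.9849 + 90.56·0.3145 = 102.3 kg (target 102.3 kg)
  ZnO: 118.7·0.9980 = 118.5 kg (target 118.5 kg)
  SiO2: 90.56·0.6357 + 116.1·0.9949 = 173.1 kg (target 173.1 kg)
  K2O: 65.18·0.6804 = 44.35 kg (target 44.35 kg)
  B2O3: 109.3·0.5629 = 61.52 kg (target 61.51 kg)
  Al2O3: 116.1·0.003000 = 0.3483 kg (target 0.3483 kg)
Glass mass check: Σ batch − LOI loss = 500.1 kg (targets for the oxides total 500.1 kg; against the stated basis, 500.1 kg — a pure rounding effect).
Total batch = Σ batch = 574.8 kg; LOI removed, Σ of batch·LOI: 74.73 kg; yield, glass over the total, = 87.00%.

Revised batch per 500.1 kg fused product:
  orthoboric acid: 109.3 kg
  zinc white: 118.7 kg
  dead-burnt magnesia: 74.97 kg
  talc: 90.56 kg
  K2CO3: 65.18 kg
  quartz sand: 116.1 kg
Total batch = 574.8 kg; LOI loss = 74.73 kg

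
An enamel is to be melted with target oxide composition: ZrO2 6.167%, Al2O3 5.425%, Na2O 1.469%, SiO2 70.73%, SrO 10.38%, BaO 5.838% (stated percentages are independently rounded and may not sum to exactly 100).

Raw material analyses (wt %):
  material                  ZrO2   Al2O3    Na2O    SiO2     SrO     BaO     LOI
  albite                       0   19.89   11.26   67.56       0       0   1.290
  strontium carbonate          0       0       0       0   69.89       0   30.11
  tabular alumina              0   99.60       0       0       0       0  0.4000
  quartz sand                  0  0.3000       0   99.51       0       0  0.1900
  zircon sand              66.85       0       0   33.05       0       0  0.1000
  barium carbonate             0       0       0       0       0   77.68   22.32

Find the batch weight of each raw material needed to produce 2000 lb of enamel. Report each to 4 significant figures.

All arithmetic carries exact precision at each step. The intermediate values are shown (rounded to four significant digits) when written out; each reported value is rounded once only — derived quantities are rebuilt using the weight values for 2000 lb of glass in full float precision (ignition loss, six oxide percentages, yield, the totals, net glass mass) as they appear in problem or answer.
The oxide mass targets at 2000 lb enamel:
  ZrO2: 6.167% × 2000 = 123.3 lb
  Al2O3: 5.425% × 2000 = 108.5 lb
  Na2O: 1.469% × 2000 = 29.38 lb
  SiO2: 70.73% × 2000 = 1415 lb
  SrO: 10.38% × 2000 = 207.6 lb
  BaO: 5.838% × 2000 = 116.8 lb
Balance tally, oxide-wise, from the weights as reported, under the basis named above (target by target, the sums agree given rounding of the digits):
  ZrO2: 184.5·0.6685 = 123.3 lb (target 123.3 lb)
  Al2O3: 260.9·0.1989 + 53.27·0.9960 + 1183·0.003000 = 108.5 lb (target 108.5 lb)
  Na2O: 260.9·0.1126 = 29.38 lb (target 29.38 lb)
  SiO2: 260.9·0.6756 + 1183·0.9951 + 184.5·0.3305 = 1414 lb (target 1415 lb)
  SrO: 297.0·0.6989 = 207.6 lb (target 207.6 lb)
  BaO: 150.3·0.7768 = 116.8 lb (target 116.8 lb)
Glass mass check: the batch minus its LOI: 2000 lb (summing oxide targets gives 2000 lb; stated basis 2000 lb — rounding explains the deltas).
Total batch = Σ batch = 2129 lb; LOI removed, Σ of batch·LOI: 129.0 lb; as yield: glass ÷ batch → 93.94%.

Batch per 2000 lb enamel:
  albite: 260.9 lb
  strontium carbonate: 297.0 lb
  tabular alumina: 53.27 lb
  quartz sand: 1183 lb
  zircon sand: 184.5 lb
  barium carbonate: 150.3 lb
Total batch = 2129 lb; LOI loss = 129.0 lb; yield = 93.94%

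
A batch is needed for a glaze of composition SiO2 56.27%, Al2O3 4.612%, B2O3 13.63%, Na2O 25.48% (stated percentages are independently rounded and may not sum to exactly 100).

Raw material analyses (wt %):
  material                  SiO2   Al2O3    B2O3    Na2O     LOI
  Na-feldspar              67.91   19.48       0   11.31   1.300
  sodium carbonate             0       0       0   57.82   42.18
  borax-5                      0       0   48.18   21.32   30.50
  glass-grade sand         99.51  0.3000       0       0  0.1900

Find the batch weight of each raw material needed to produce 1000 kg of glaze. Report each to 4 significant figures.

The whole derivation carries full float precision from start to finish. Rounding to four significant digits governs every working value as printed. Every reported value carries a single rounding. Derived quantities are rebuilt at full precision (yield, totals, glass mass, the four compositions, ignition loss) from the weighed amounts at 1000 kg of glass, precisely as stated by the question or the answer.
Oxide mass targets, per 1000 kg glaze:
  SiO2: 56.27% × 1000 = 562.7 kg
  Al2O3: 4.612% × 1000 = 46.12 kg
  B2O3: 13.63% × 1000 = 136.3 kg
  Na2O: 25.48% × 1000 = 254.8 kg
Sums-versus-targets review working from each reported weight, on the stated basis (delivered sums recover each target given rounding of the digits):
  SiO2: 230.5·0.6791 + 408.2·0.9951 = 562.7 kg (target 562.7 kg)
  Al2O3: 230.5·0.1948 + 408.2·0.003000 = 46.13 kg (target 46.12 kg)
  B2O3: 282.9·0.4818 = 136.3 kg (target 136.3 kg)
  Na2O: 230.5·0.1131 + 291.3·0.5782 + 282.9·0.2132 = 254.8 kg (target 254.8 kg)
Glass mass check: total charge less LOI = 1000 kg (summing oxide targets gives 999.9 kg; versus the stated basis of 1000 kg — any gap is answer rounding).
Adding the batch up: Σ batch = 1213 kg; LOI loss = Σ batch·LOI = 212.9 kg; yield = glass ÷ total batch = 82.44%.

Batch per 1000 kg glaze:
  Na-feldspar: 230.5 kg
  sodium carbonate: 291.3 kg
  borax-5: 282.9 kg
  glass-grade sand: 408.2 kg
Total batch = 1213 kg; LOI loss = 212.9 kg; yield = 82.44%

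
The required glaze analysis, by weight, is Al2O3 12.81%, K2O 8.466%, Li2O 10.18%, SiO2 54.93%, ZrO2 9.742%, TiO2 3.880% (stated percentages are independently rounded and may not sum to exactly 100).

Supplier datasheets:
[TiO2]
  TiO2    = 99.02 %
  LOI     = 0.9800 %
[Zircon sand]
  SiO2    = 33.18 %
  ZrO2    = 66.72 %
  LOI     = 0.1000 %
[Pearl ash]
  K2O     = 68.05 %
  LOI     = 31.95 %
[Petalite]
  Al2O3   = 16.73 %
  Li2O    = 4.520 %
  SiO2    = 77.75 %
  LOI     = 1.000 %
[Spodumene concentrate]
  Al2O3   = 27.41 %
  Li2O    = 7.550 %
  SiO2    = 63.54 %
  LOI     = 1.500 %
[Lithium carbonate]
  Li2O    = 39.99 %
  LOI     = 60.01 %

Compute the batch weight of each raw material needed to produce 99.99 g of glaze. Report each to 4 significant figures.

Batch per 99.99 g glaze:
  TiO2: 3.918 g
  Zircon sand: 14.60 g
  Pearl ash: 12.44 g
  Petalite: 52.32 g
  Spodumene concentrate: 14.80 g
  Lithium carbonate: 16.75 g
Total batch = 114.8 g; LOI loss = 14.82 g; yield = 87.09%

Mid-chain values appear (rounded to 4 significant digits) within the worked lines; the whole derivation holds full float precision from first step to last. Every reported figure takes just one rounding; all derived quantities (the yield, six oxide percentages, glass mass, ignition loss, the totals) are rebuilt at exact precision using the weight values per 99.99 g of glass, as set out in problem or answer.
Oxide mass targets, per 99.99 g glaze:
  Al2O3: 12.81% × 99.99 = 12.81 g
  K2O: 8.466% × 99.99 = 8.465 g
  Li2O: 10.18% × 99.99 = 10.18 g
  SiO2: 54.93% × 99.99 = 54.92 g
  ZrO2: 9.742% × 99.99 = 9.741 g
  TiO2: 3.880% × 99.99 = 3.880 g
Mass-balance tally per oxide given the weights on record, for the quoted basis mass (every target is met by its sum exact up to rounding of places):
  Al2O3: 52.32·0.1673 + 14.80·0.2741 = 12.81 g (target 12.81 g)
  K2O: 12.44·0.6805 = 8.465 g (target 8.465 g)
  Li2O: 52.32·0.04520 + 14.80·0.07550 + 16.75·0.3999 = 10.18 g (target 10.18 g)
  SiO2: 14.60·0.3318 + 52.32·0.7775 + 14.80·0.6354 = 54.93 g (target 54.92 g)
  ZrO2: 14.60·0.6672 = 9.741 g (target 9.741 g)
  TiO2: 3.918·0.9902 = 3.880 g (target 3.880 g)
The glass-mass cross-check: total charge less LOI = 100.0 g (the targets, summed, come to 100.0 g; the stated basis being 99.99 g — rounding explains the deltas).
Batch grand total — Σ batch = 114.8 g; LOI loss = Σ batch·LOI = 14.82 g; glass ÷ batch gives a yield of 87.09%.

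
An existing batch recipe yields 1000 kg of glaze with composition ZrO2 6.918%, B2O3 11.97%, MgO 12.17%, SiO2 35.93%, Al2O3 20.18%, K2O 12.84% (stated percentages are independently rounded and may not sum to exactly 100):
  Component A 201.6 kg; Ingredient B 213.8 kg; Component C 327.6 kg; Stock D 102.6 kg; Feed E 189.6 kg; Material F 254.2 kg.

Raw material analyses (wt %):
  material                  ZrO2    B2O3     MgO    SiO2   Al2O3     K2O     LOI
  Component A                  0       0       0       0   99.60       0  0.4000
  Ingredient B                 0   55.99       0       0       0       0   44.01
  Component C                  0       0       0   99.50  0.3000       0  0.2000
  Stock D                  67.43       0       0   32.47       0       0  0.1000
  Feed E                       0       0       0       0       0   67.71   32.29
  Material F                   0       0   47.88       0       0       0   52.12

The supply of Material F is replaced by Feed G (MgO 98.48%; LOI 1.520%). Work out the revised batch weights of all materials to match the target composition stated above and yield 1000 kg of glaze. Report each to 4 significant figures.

All internal work holds full precision at all times; mid-chain values are displayed rounded to four significant digits in the working. Every reported figure receives exactly one rounding. Derived quantities, which include yield, ignition loss, net glass mass, the totals, the six compositions, are rebuilt in full precision, as given in problem or answer, using the weight values on 1000 kg of glass.
Oxide mass targets, per 1000 kg glaze:
  ZrO2: 6.918% × 1000 = 69.18 kg
  B2O3: 11.97% × 1000 = 119.7 kg
  MgO: 12.17% × 1000 = 121.7 kg
  SiO2: 35.93% × 1000 = 359.3 kg
  Al2O3: 20.18% × 1000 = 201.8 kg
  K2O: 12.84% × 1000 = 128.4 kg
A balance pass over the oxides, given the weights on record, under the basis named above (summed amounts equal target values up to rounding of the answer):
  ZrO2: 102.6·0.6743 = 69.18 kg (target 69.18 kg)
  B2O3: 213.8·0.5599 = 119.7 kg (target 119.7 kg)
  MgO: 123.6·0.9848 = 121.7 kg (target 121.7 kg)
  SiO2: 327.6·0.9950 + 102.6·0.3247 = 359.3 kg (target 359.3 kg)
  Al2O3: 201.6·0.9960 + 327.6·0.003000 = 201.8 kg (target 201.8 kg)
  K2O: 189.6·0.6771 = 128.4 kg (target 128.4 kg)
Auditing the glass mass value: whole batch net of LOI = 1000 kg (per-oxide target masses sum to 1000 kg; the stated basis being 1000 kg — differing by rounding only).
Summing the batch: Σ batch = 1159 kg; ignition loss, Σ(batch × LOI) = 158.8 kg; glass ÷ batch gives a yield of 86.30%.

Revised batch per 1000 kg glaze:
  Component A: 201.6 kg
  Ingredient B: 213.8 kg
  Component C: 327.6 kg
  Stock D: 102.6 kg
  Feed E: 189.6 kg
  Feed G: 123.6 kg
Total batch = 1159 kg; LOI loss = 158.8 kg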